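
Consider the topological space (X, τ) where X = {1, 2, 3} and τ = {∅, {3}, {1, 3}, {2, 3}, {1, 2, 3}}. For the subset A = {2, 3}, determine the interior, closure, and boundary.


int(A) = {2, 3}, cl(A) = {1, 2, 3}, ∂A = {1}.

Closed sets in (X, τ) are complements of opens:
  closed(X, τ) = {∅, {1}, {2}, {1, 2}, {1, 2, 3}}.
int(A) = ⋃ {U ∈ τ : U ⊆ A}. Opens contained in A: ∅, {3}, {2, 3}.
Taking the union of these: int(A) = {2, 3}.
cl(A) = ⋂ {C closed : A ⊆ C}. Closed sets containing A: {1, 2, 3}.
Intersecting these: cl(A) = {1, 2, 3}.
∂A = cl(A) ∖ int(A) = {1, 2, 3} ∖ {2, 3} = {1}.


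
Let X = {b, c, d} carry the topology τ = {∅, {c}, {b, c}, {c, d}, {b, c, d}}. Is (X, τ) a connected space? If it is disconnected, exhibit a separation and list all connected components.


(X, τ) is connected.

Find clopen sets (U ∈ τ with X ∖ U ∈ τ):
  U = ∅, X ∖ U = {b, c, d} — both open, so U is clopen.
  U = {b, c, d}, X ∖ U = ∅ — both open, so U is clopen.
Only trivial clopens (∅ and X) exist, so (X, τ) is connected.
Compute connected components by grouping points that agree on all clopens:
  component: {b, c, d}


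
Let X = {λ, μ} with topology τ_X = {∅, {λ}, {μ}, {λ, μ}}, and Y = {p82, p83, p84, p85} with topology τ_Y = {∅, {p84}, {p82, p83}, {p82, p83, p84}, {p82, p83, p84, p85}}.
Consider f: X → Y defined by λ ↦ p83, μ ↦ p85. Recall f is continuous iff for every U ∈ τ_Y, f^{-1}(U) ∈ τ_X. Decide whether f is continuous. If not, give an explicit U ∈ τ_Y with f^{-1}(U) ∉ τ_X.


f IS continuous.

Compute f^{-1}(U) for each U ∈ τ_Y:
  U = ∅: f^{-1}(U) = ∅ ∈ τ_X ✓.
  U = {p84}: f^{-1}(U) = ∅ ∈ τ_X ✓.
  U = {p82, p83}: f^{-1}(U) = {λ} ∈ τ_X ✓.
  U = {p82, p83, p84}: f^{-1}(U) = {λ} ∈ τ_X ✓.
  U = {p82, p83, p84, p85}: f^{-1}(U) = {λ, μ} ∈ τ_X ✓.
Every preimage lies in τ_X, so f IS continuous.


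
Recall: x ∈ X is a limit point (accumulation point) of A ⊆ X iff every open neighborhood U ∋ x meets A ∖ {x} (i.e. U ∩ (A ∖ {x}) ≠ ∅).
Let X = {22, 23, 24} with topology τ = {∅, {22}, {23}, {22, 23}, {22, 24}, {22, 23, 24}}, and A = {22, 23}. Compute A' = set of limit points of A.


A' = {24}

For each x ∈ X, list the open sets U ∈ τ with x ∈ U, then check whether U ∩ (A ∖ {x}) ≠ ∅ for every such U.
  x = 22: open {22} ∋ x has {22} ∩ (A ∖ {22}) = ∅, so x is NOT a limit point.
  x = 23: open {23} ∋ x has {23} ∩ (A ∖ {23}) = ∅, so x is NOT a limit point.
  x = 24: opens ∋ x are {22, 24}, {22, 23, 24}; each meets A ∖ {24}, so x IS a limit point.
Collecting: A' = {24}.


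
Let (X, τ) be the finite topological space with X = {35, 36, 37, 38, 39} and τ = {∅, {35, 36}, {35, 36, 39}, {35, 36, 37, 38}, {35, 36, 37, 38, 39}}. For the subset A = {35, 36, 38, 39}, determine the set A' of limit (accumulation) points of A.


A' = {35, 36, 37, 38, 39}

For each x ∈ X, list the open sets U ∈ τ with x ∈ U, then check whether U ∩ (A ∖ {x}) ≠ ∅ for every such U.
  x = 35: opens ∋ x are {35, 36}, {35, 36, 39}, {35, 36, 37, 38}, {35, 36, 37, 38, 39}; each meets A ∖ {35}, so x IS a limit point.
  x = 36: opens ∋ x are {35, 36}, {35, 36, 39}, {35, 36, 37, 38}, {35, 36, 37, 38, 39}; each meets A ∖ {36}, so x IS a limit point.
  x = 37: opens ∋ x are {35, 36, 37, 38}, {35, 36, 37, 38, 39}; each meets A ∖ {37}, so x IS a limit point.
  x = 38: opens ∋ x are {35, 36, 37, 38}, {35, 36, 37, 38, 39}; each meets A ∖ {38}, so x IS a limit point.
  x = 39: opens ∋ x are {35, 36, 39}, {35, 36, 37, 38, 39}; each meets A ∖ {39}, so x IS a limit point.
Collecting: A' = {35, 36, 37, 38, 39}.


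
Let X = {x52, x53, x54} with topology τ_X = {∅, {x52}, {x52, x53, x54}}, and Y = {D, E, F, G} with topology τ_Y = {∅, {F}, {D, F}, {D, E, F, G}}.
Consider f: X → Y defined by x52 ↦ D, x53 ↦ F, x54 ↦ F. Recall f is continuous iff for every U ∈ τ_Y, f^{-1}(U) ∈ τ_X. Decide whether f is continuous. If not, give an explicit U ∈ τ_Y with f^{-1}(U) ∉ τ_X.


f is NOT continuous.

Compute f^{-1}(U) for each U ∈ τ_Y:
  U = ∅: f^{-1}(U) = ∅ ∈ τ_X ✓.
  U = {F}: f^{-1}(U) = {x53, x54} ∉ τ_X ✗.
  U = {D, F}: f^{-1}(U) = {x52, x53, x54} ∈ τ_X ✓.
  U = {D, E, F, G}: f^{-1}(U) = {x52, x53, x54} ∈ τ_X ✓.
Found U = {F} with f^{-1}(U) = {x53, x54} not in τ_X. Therefore f is NOT continuous.


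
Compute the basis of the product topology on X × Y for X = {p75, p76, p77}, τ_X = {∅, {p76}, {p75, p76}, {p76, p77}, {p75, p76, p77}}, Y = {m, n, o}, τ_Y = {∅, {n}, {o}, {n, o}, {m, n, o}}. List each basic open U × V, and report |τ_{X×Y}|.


Basis B = {∅ × ∅, {p76} × {n}, {p76} × {o}, {p75, p76} × {n}, {p75, p76} × {o}, {p76} × {n, o}, {p76, p77} × {n}, {p76, p77} × {o}, {p75, p76, p77} × {n}, {p75, p76, p77} × {o}, {p76} × {m, n, o}, {p75, p76} × {n, o}, {p76, p77} × {n, o}, {p75, p76} × {m, n, o}, {p75, p76, p77} × {n, o}, {p76, p77} × {m, n, o}, {p75, p76, p77} × {m, n, o}}; |τ_{X×Y}| = 50.

Enumerate products U × V with U ∈ τ_X, V ∈ τ_Y (deduplicated):
  ∅ × ∅ = {} (∅)
  {p76} × {n} = {(p76,n)}
  {p76} × {o} = {(p76,o)}
  {p75, p76} × {n} = {(p75,n), (p76,n)}
  {p75, p76} × {o} = {(p75,o), (p76,o)}
  {p76} × {n, o} = {(p76,n), (p76,o)}
  {p76, p77} × {n} = {(p76,n), (p77,n)}
  {p76, p77} × {o} = {(p76,o), (p77,o)}
  {p75, p76, p77} × {n} = {(p75,n), (p76,n), (p77,n)}
  {p75, p76, p77} × {o} = {(p75,o), (p76,o), (p77,o)}
  {p76} × {m, n, o} = {(p76,m), (p76,n), (p76,o)}
  {p75, p76} × {n, o} = {(p75,n), (p75,o), (p76,n), (p76,o)}
  {p76, p77} × {n, o} = {(p76,n), (p76,o), (p77,n), (p77,o)}
  {p75, p76} × {m, n, o} = {(p75,m), (p75,n), (p75,o), (p76,m), (p76,n), (p76,o)}
  {p75, p76, p77} × {n, o} = {(p75,n), (p75,o), (p76,n), (p76,o), (p77,n), (p77,o)}
  {p76, p77} × {m, n, o} = {(p76,m), (p76,n), (p76,o), (p77,m), (p77,n), (p77,o)}
  {p75, p76, p77} × {m, n, o} = {(p75,m), (p75,n), (p75,o), (p76,m), (p76,n), (p76,o), (p77,m), (p77,n), (p77,o)}
These 17 distinct sets form the basis B.
Close under arbitrary unions to get τ_{X×Y}; counting gives |τ_{X×Y}| = 50.


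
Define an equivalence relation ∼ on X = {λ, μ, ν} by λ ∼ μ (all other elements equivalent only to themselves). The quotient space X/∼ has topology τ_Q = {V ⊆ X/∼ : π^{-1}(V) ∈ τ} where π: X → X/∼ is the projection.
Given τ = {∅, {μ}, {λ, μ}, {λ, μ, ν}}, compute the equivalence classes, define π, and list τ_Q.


X/∼ = {[λ=μ], [ν]}; |τ_Q| = 3.

Equivalence classes: [λ=μ], [ν].
Quotient map π: X → X/∼ sends λ ↦ [λ=μ], μ ↦ [λ=μ], ν ↦ [ν].
For each subset V ⊆ X/∼, compute π^{-1}(V) ⊆ X and check whether π^{-1}(V) ∈ τ. V is open in τ_Q iff π^{-1}(V) ∈ τ.
  V = {}: π^{-1}(V) = ∅ ∈ τ ✓.
  V = {[λ=μ]}: π^{-1}(V) = {λ, μ} ∈ τ ✓.
  V = {[ν]}: π^{-1}(V) = {ν} ∉ τ ✗.
  V = {[λ=μ], [ν]}: π^{-1}(V) = {λ, μ, ν} ∈ τ ✓.
Open sets in the quotient: τ_Q = {{}, {[λ=μ]}, {[λ=μ], [ν]}} (3 elements).


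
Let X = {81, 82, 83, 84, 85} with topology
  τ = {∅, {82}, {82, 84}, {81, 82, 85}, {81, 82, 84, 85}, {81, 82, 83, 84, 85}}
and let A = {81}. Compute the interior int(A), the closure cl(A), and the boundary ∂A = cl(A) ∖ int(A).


int(A) = ∅, cl(A) = {81, 83, 85}, ∂A = {81, 83, 85}.

Closed sets in (X, τ) are complements of opens:
  closed(X, τ) = {∅, {83}, {83, 84}, {81, 83, 85}, {81, 83, 84, 85}, {81, 82, 83, 84, 85}}.
int(A) = ⋃ {U ∈ τ : U ⊆ A}. Opens contained in A: ∅.
Taking the union of these: int(A) = ∅.
cl(A) = ⋂ {C closed : A ⊆ C}. Closed sets containing A: {81, 83, 85}, {81, 83, 84, 85}, {81, 82, 83, 84, 85}.
Intersecting these: cl(A) = {81, 83, 85}.
∂A = cl(A) ∖ int(A) = {81, 83, 85} ∖ ∅ = {81, 83, 85}.


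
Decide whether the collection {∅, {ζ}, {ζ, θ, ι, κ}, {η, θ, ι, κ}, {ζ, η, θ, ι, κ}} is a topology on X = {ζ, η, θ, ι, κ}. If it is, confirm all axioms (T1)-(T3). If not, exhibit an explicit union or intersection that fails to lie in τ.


τ is NOT a topology on X.

Axiom (T1): ∅ ∈ τ? Yes; X ∈ τ? Yes.
Axiom (T2/T3): check pairwise unions and intersections of members of τ.
Counterexample for (T3): {ζ, θ, ι, κ} ∩ {η, θ, ι, κ} = {θ, ι, κ} ∉ τ. Therefore τ is NOT a topology.


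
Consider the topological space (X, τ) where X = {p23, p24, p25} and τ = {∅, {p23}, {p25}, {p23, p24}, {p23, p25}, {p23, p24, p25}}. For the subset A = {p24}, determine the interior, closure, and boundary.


int(A) = ∅, cl(A) = {p24}, ∂A = {p24}.

Closed sets in (X, τ) are complements of opens:
  closed(X, τ) = {∅, {p24}, {p25}, {p23, p24}, {p24, p25}, {p23, p24, p25}}.
int(A) = ⋃ {U ∈ τ : U ⊆ A}. Opens contained in A: ∅.
Taking the union of these: int(A) = ∅.
cl(A) = ⋂ {C closed : A ⊆ C}. Closed sets containing A: {p24}, {p23, p24}, {p24, p25}, {p23, p24, p25}.
Intersecting these: cl(A) = {p24}.
∂A = cl(A) ∖ int(A) = {p24} ∖ ∅ = {p24}.


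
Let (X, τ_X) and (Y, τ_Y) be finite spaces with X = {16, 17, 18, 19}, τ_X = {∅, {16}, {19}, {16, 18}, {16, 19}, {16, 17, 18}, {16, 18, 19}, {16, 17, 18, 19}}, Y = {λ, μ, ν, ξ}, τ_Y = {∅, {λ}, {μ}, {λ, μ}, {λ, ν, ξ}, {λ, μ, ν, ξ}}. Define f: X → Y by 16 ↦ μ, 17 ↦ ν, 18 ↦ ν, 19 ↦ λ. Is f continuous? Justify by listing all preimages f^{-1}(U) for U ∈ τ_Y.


f is NOT continuous.

Compute f^{-1}(U) for each U ∈ τ_Y:
  U = ∅: f^{-1}(U) = ∅ ∈ τ_X ✓.
  U = {λ}: f^{-1}(U) = {19} ∈ τ_X ✓.
  U = {μ}: f^{-1}(U) = {16} ∈ τ_X ✓.
  U = {λ, μ}: f^{-1}(U) = {16, 19} ∈ τ_X ✓.
  U = {λ, ν, ξ}: f^{-1}(U) = {17, 18, 19} ∉ τ_X ✗.
  U = {λ, μ, ν, ξ}: f^{-1}(U) = {16, 17, 18, 19} ∈ τ_X ✓.
Found U = {λ, ν, ξ} with f^{-1}(U) = {17, 18, 19} not in τ_X. Therefore f is NOT continuous.


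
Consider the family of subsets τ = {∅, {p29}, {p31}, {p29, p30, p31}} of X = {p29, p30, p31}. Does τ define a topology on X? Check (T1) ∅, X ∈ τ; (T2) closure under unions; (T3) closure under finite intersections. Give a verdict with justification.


τ is NOT a topology on X.

Axiom (T1): ∅ ∈ τ? Yes; X ∈ τ? Yes.
Axiom (T2/T3): check pairwise unions and intersections of members of τ.
Counterexample for (T2): {p29} ∪ {p31} = {p29, p31} ∉ τ. Therefore τ is NOT a topology.


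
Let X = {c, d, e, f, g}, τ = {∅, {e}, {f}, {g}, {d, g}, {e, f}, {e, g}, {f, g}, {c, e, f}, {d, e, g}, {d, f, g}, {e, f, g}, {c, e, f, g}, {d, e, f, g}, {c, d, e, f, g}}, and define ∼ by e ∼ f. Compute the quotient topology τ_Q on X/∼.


X/∼ = {[c], [d], [e=f], [g]}; |τ_Q| = 9.

Equivalence classes: [c], [d], [e=f], [g].
Quotient map π: X → X/∼ sends c ↦ [c], d ↦ [d], e ↦ [e=f], f ↦ [e=f], g ↦ [g].
For each subset V ⊆ X/∼, compute π^{-1}(V) ⊆ X and check whether π^{-1}(V) ∈ τ. V is open in τ_Q iff π^{-1}(V) ∈ τ.
  V = {}: π^{-1}(V) = ∅ ∈ τ ✓.
  V = {[c]}: π^{-1}(V) = {c} ∉ τ ✗.
  V = {[d]}: π^{-1}(V) = {d} ∉ τ ✗.
  V = {[c], [d]}: π^{-1}(V) = {c, d} ∉ τ ✗.
  V = {[e=f]}: π^{-1}(V) = {e, f} ∈ τ ✓.
  V = {[c], [e=f]}: π^{-1}(V) = {c, e, f} ∈ τ ✓.
  V = {[d], [e=f]}: π^{-1}(V) = {d, e, f} ∉ τ ✗.
  V = {[c], [d], [e=f]}: π^{-1}(V) = {c, d, e, f} ∉ τ ✗.
  V = {[g]}: π^{-1}(V) = {g} ∈ τ ✓.
  V = {[c], [g]}: π^{-1}(V) = {c, g} ∉ τ ✗.
  V = {[d], [g]}: π^{-1}(V) = {d, g} ∈ τ ✓.
  V = {[c], [d], [g]}: π^{-1}(V) = {c, d, g} ∉ τ ✗.
  V = {[e=f], [g]}: π^{-1}(V) = {e, f, g} ∈ τ ✓.
  V = {[c], [e=f], [g]}: π^{-1}(V) = {c, e, f, g} ∈ τ ✓.
  V = {[d], [e=f], [g]}: π^{-1}(V) = {d, e, f, g} ∈ τ ✓.
  V = {[c], [d], [e=f], [g]}: π^{-1}(V) = {c, d, e, f, g} ∈ τ ✓.
Open sets in the quotient: τ_Q = {{}, {[e=f]}, {[c], [e=f]}, {[g]}, {[d], [g]}, {[e=f], [g]}, {[c], [e=f], [g]}, {[d], [e=f], [g]}, {[c], [d], [e=f], [g]}} (9 elements).


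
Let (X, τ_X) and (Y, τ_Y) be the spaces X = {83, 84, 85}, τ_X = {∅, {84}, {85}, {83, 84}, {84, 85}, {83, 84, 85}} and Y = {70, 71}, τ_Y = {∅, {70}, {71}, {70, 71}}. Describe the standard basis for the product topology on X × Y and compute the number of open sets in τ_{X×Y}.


Basis B = {∅ × ∅, {84} × {70}, {84} × {71}, {85} × {70}, {85} × {71}, {83, 84} × {70}, {83, 84} × {71}, {84} × {70, 71}, {84, 85} × {70}, {84, 85} × {71}, {85} × {70, 71}, {83, 84, 85} × {70}, {83, 84, 85} × {71}, {83, 84} × {70, 71}, {84, 85} × {70, 71}, {83, 84, 85} × {70, 71}}; |τ_{X×Y}| = 36.

Enumerate products U × V with U ∈ τ_X, V ∈ τ_Y (deduplicated):
  ∅ × ∅ = {} (∅)
  {84} × {70} = {(84,70)}
  {84} × {71} = {(84,71)}
  {85} × {70} = {(85,70)}
  {85} × {71} = {(85,71)}
  {83, 84} × {70} = {(83,70), (84,70)}
  {83, 84} × {71} = {(83,71), (84,71)}
  {84} × {70, 71} = {(84,70), (84,71)}
  {84, 85} × {70} = {(84,70), (85,70)}
  {84, 85} × {71} = {(84,71), (85,71)}
  {85} × {70, 71} = {(85,70), (85,71)}
  {83, 84, 85} × {70} = {(83,70), (84,70), (85,70)}
  {83, 84, 85} × {71} = {(83,71), (84,71), (85,71)}
  {83, 84} × {70, 71} = {(83,70), (83,71), (84,70), (84,71)}
  {84, 85} × {70, 71} = {(84,70), (84,71), (85,70), (85,71)}
  {83, 84, 85} × {70, 71} = {(83,70), (83,71), (84,70), (84,71), (85,70), (85,71)}
These 16 distinct sets form the basis B.
Close under arbitrary unions to get τ_{X×Y}; counting gives |τ_{X×Y}| = 36.


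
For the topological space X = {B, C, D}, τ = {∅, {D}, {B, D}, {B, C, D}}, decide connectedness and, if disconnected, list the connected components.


(X, τ) is connected.

Find clopen sets (U ∈ τ with X ∖ U ∈ τ):
  U = ∅, X ∖ U = {B, C, D} — both open, so U is clopen.
  U = {B, C, D}, X ∖ U = ∅ — both open, so U is clopen.
Only trivial clopens (∅ and X) exist, so (X, τ) is connected.
Compute connected components by grouping points that agree on all clopens:
  component: {B, C, D}


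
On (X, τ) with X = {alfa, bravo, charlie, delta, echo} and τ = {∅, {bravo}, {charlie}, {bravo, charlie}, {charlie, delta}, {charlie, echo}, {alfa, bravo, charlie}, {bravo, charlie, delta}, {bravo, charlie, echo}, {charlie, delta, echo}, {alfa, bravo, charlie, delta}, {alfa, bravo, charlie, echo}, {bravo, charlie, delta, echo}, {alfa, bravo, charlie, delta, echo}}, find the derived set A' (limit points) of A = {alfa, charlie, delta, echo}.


A' = {alfa, delta, echo}

For each x ∈ X, list the open sets U ∈ τ with x ∈ U, then check whether U ∩ (A ∖ {x}) ≠ ∅ for every such U.
  x = alfa: opens ∋ x are {alfa, bravo, charlie}, {alfa, bravo, charlie, delta}, {alfa, bravo, charlie, echo}, {alfa, bravo, charlie, delta, echo}; each meets A ∖ {alfa}, so x IS a limit point.
  x = bravo: open {bravo} ∋ x has {bravo} ∩ (A ∖ {bravo}) = ∅, so x is NOT a limit point.
  x = charlie: open {charlie} ∋ x has {charlie} ∩ (A ∖ {charlie}) = ∅, so x is NOT a limit point.
  x = delta: opens ∋ x are {charlie, delta}, {bravo, charlie, delta}, {charlie, delta, echo}, {alfa, bravo, charlie, delta}, {bravo, charlie, delta, echo}, {alfa, bravo, charlie, delta, echo}; each meets A ∖ {delta}, so x IS a limit point.
  x = echo: opens ∋ x are {charlie, echo}, {bravo, charlie, echo}, {charlie, delta, echo}, {alfa, bravo, charlie, echo}, {bravo, charlie, delta, echo}, {alfa, bravo, charlie, delta, echo}; each meets A ∖ {echo}, so x IS a limit point.
Collecting: A' = {alfa, delta, echo}.


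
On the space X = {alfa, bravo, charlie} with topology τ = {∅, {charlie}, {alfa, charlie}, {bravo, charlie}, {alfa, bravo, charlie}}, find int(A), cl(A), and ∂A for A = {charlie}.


int(A) = {charlie}, cl(A) = {alfa, bravo, charlie}, ∂A = {alfa, bravo}.

Closed sets in (X, τ) are complements of opens:
  closed(X, τ) = {∅, {alfa}, {bravo}, {alfa, bravo}, {alfa, bravo, charlie}}.
int(A) = ⋃ {U ∈ τ : U ⊆ A}. Opens contained in A: ∅, {charlie}.
Taking the union of these: int(A) = {charlie}.
cl(A) = ⋂ {C closed : A ⊆ C}. Closed sets containing A: {alfa, bravo, charlie}.
Intersecting these: cl(A) = {alfa, bravo, charlie}.
∂A = cl(A) ∖ int(A) = {alfa, bravo, charlie} ∖ {charlie} = {alfa, bravo}.


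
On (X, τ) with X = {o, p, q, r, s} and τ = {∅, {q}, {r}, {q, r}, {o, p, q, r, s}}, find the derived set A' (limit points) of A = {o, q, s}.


A' = {o, p, s}

For each x ∈ X, list the open sets U ∈ τ with x ∈ U, then check whether U ∩ (A ∖ {x}) ≠ ∅ for every such U.
  x = o: opens ∋ x are {o, p, q, r, s}; each meets A ∖ {o}, so x IS a limit point.
  x = p: opens ∋ x are {o, p, q, r, s}; each meets A ∖ {p}, so x IS a limit point.
  x = q: open {q} ∋ x has {q} ∩ (A ∖ {q}) = ∅, so x is NOT a limit point.
  x = r: open {r} ∋ x has {r} ∩ (A ∖ {r}) = ∅, so x is NOT a limit point.
  x = s: opens ∋ x are {o, p, q, r, s}; each meets A ∖ {s}, so x IS a limit point.
Collecting: A' = {o, p, s}.


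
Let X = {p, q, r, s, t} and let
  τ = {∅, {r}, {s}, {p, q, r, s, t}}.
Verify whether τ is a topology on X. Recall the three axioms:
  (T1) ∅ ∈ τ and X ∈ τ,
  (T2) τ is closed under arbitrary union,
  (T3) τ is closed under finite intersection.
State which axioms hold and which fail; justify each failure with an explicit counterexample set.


τ is NOT a topology on X.

Axiom (T1): ∅ ∈ τ? Yes; X ∈ τ? Yes.
Axiom (T2/T3): check pairwise unions and intersections of members of τ.
Counterexample for (T2): {r} ∪ {s} = {r, s} ∉ τ. Therefore τ is NOT a topology.


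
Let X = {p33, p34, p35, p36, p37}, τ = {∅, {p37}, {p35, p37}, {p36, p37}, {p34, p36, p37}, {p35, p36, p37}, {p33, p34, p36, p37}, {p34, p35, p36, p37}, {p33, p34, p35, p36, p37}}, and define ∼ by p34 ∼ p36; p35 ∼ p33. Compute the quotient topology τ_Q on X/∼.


X/∼ = {[p33=p35], [p34=p36], [p37]}; |τ_Q| = 4.

Equivalence classes: [p33=p35], [p34=p36], [p37].
Quotient map π: X → X/∼ sends p33 ↦ [p33=p35], p34 ↦ [p34=p36], p35 ↦ [p33=p35], p36 ↦ [p34=p36], p37 ↦ [p37].
For each subset V ⊆ X/∼, compute π^{-1}(V) ⊆ X and check whether π^{-1}(V) ∈ τ. V is open in τ_Q iff π^{-1}(V) ∈ τ.
  V = {}: π^{-1}(V) = ∅ ∈ τ ✓.
  V = {[p33=p35]}: π^{-1}(V) = {p33, p35} ∉ τ ✗.
  V = {[p34=p36]}: π^{-1}(V) = {p34, p36} ∉ τ ✗.
  V = {[p33=p35], [p34=p36]}: π^{-1}(V) = {p33, p34, p35, p36} ∉ τ ✗.
  V = {[p37]}: π^{-1}(V) = {p37} ∈ τ ✓.
  V = {[p33=p35], [p37]}: π^{-1}(V) = {p33, p35, p37} ∉ τ ✗.
  V = {[p34=p36], [p37]}: π^{-1}(V) = {p34, p36, p37} ∈ τ ✓.
  V = {[p33=p35], [p34=p36], [p37]}: π^{-1}(V) = {p33, p34, p35, p36, p37} ∈ τ ✓.
Open sets in the quotient: τ_Q = {{}, {[p37]}, {[p34=p36], [p37]}, {[p33=p35], [p34=p36], [p37]}} (4 elements).


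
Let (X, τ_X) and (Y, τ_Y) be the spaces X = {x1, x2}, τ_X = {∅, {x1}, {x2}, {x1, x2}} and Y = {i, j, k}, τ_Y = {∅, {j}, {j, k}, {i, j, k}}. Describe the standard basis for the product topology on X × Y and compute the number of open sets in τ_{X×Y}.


Basis B = {∅ × ∅, {x1} × {j}, {x2} × {j}, {x1} × {j, k}, {x1, x2} × {j}, {x2} × {j, k}, {x1} × {i, j, k}, {x2} × {i, j, k}, {x1, x2} × {j, k}, {x1, x2} × {i, j, k}}; |τ_{X×Y}| = 16.

Enumerate products U × V with U ∈ τ_X, V ∈ τ_Y (deduplicated):
  ∅ × ∅ = {} (∅)
  {x1} × {j} = {(x1,j)}
  {x2} × {j} = {(x2,j)}
  {x1} × {j, k} = {(x1,j), (x1,k)}
  {x1, x2} × {j} = {(x1,j), (x2,j)}
  {x2} × {j, k} = {(x2,j), (x2,k)}
  {x1} × {i, j, k} = {(x1,i), (x1,j), (x1,k)}
  {x2} × {i, j, k} = {(x2,i), (x2,j), (x2,k)}
  {x1, x2} × {j, k} = {(x1,j), (x1,k), (x2,j), (x2,k)}
  {x1, x2} × {i, j, k} = {(x1,i), (x1,j), (x1,k), (x2,i), (x2,j), (x2,k)}
These 10 distinct sets form the basis B.
Close under arbitrary unions to get τ_{X×Y}; counting gives |τ_{X×Y}| = 16.


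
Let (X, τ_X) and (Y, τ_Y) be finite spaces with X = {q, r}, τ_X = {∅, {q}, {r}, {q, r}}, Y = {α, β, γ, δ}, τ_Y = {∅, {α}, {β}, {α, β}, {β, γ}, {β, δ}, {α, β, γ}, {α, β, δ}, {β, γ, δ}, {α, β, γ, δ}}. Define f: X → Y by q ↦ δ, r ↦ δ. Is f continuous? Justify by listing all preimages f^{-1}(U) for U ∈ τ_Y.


f IS continuous.

Compute f^{-1}(U) for each U ∈ τ_Y:
  U = ∅: f^{-1}(U) = ∅ ∈ τ_X ✓.
  U = {α}: f^{-1}(U) = ∅ ∈ τ_X ✓.
  U = {β}: f^{-1}(U) = ∅ ∈ τ_X ✓.
  U = {α, β}: f^{-1}(U) = ∅ ∈ τ_X ✓.
  U = {β, γ}: f^{-1}(U) = ∅ ∈ τ_X ✓.
  U = {β, δ}: f^{-1}(U) = {q, r} ∈ τ_X ✓.
  U = {α, β, γ}: f^{-1}(U) = ∅ ∈ τ_X ✓.
  U = {α, β, δ}: f^{-1}(U) = {q, r} ∈ τ_X ✓.
  U = {β, γ, δ}: f^{-1}(U) = {q, r} ∈ τ_X ✓.
  U = {α, β, γ, δ}: f^{-1}(U) = {q, r} ∈ τ_X ✓.
Every preimage lies in τ_X, so f IS continuous.


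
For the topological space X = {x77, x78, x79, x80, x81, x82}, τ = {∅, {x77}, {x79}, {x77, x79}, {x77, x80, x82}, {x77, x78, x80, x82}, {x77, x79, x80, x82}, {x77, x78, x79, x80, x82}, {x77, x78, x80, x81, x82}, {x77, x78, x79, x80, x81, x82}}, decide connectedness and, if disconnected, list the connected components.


(X, τ) is disconnected; components = [{x79}, {x77, x78, x80, x81, x82}].

Find clopen sets (U ∈ τ with X ∖ U ∈ τ):
  U = ∅, X ∖ U = {x77, x78, x79, x80, x81, x82} — both open, so U is clopen.
  U = {x79}, X ∖ U = {x77, x78, x80, x81, x82} — both open, so U is clopen.
  U = {x77, x78, x80, x81, x82}, X ∖ U = {x79} — both open, so U is clopen.
  U = {x77, x78, x79, x80, x81, x82}, X ∖ U = ∅ — both open, so U is clopen.
Nontrivial clopen(s) exist: e.g. {x77, x78, x80, x81, x82}. So (X, τ) is disconnected.
Compute connected components by grouping points that agree on all clopens:
  component: {x79}
  component: {x77, x78, x80, x81, x82}


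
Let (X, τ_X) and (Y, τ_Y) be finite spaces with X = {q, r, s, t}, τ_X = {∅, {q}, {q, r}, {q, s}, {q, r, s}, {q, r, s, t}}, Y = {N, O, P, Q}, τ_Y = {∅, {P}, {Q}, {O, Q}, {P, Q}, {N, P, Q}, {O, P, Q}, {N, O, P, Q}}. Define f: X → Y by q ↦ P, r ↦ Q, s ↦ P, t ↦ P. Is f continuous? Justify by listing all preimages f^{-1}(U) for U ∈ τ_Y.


f is NOT continuous.

Compute f^{-1}(U) for each U ∈ τ_Y:
  U = ∅: f^{-1}(U) = ∅ ∈ τ_X ✓.
  U = {P}: f^{-1}(U) = {q, s, t} ∉ τ_X ✗.
  U = {Q}: f^{-1}(U) = {r} ∉ τ_X ✗.
  U = {O, Q}: f^{-1}(U) = {r} ∉ τ_X ✗.
  U = {P, Q}: f^{-1}(U) = {q, r, s, t} ∈ τ_X ✓.
  U = {N, P, Q}: f^{-1}(U) = {q, r, s, t} ∈ τ_X ✓.
  U = {O, P, Q}: f^{-1}(U) = {q, r, s, t} ∈ τ_X ✓.
  U = {N, O, P, Q}: f^{-1}(U) = {q, r, s, t} ∈ τ_X ✓.
Found U = {P} with f^{-1}(U) = {q, s, t} not in τ_X. Therefore f is NOT continuous.


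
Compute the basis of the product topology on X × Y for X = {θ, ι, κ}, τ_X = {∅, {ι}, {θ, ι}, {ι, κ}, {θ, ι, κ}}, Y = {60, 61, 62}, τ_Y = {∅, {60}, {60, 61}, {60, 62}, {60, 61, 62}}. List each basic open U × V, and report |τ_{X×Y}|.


Basis B = {∅ × ∅, {ι} × {60}, {θ, ι} × {60}, {ι} × {60, 61}, {ι} × {60, 62}, {ι, κ} × {60}, {θ, ι, κ} × {60}, {ι} × {60, 61, 62}, {θ, ι} × {60, 61}, {θ, ι} × {60, 62}, {ι, κ} × {60, 61}, {ι, κ} × {60, 62}, {θ, ι} × {60, 61, 62}, {θ, ι, κ} × {60, 61}, {θ, ι, κ} × {60, 62}, {ι, κ} × {60, 61, 62}, {θ, ι, κ} × {60, 61, 62}}; |τ_{X×Y}| = 48.

Enumerate products U × V with U ∈ τ_X, V ∈ τ_Y (deduplicated):
  ∅ × ∅ = {} (∅)
  {ι} × {60} = {(ι,60)}
  {θ, ι} × {60} = {(θ,60), (ι,60)}
  {ι} × {60, 61} = {(ι,60), (ι,61)}
  {ι} × {60, 62} = {(ι,60), (ι,62)}
  {ι, κ} × {60} = {(ι,60), (κ,60)}
  {θ, ι, κ} × {60} = {(θ,60), (ι,60), (κ,60)}
  {ι} × {60, 61, 62} = {(ι,60), (ι,61), (ι,62)}
  {θ, ι} × {60, 61} = {(θ,60), (θ,61), (ι,60), (ι,61)}
  {θ, ι} × {60, 62} = {(θ,60), (θ,62), (ι,60), (ι,62)}
  {ι, κ} × {60, 61} = {(ι,60), (ι,61), (κ,60), (κ,61)}
  {ι, κ} × {60, 62} = {(ι,60), (ι,62), (κ,60), (κ,62)}
  {θ, ι} × {60, 61, 62} = {(θ,60), (θ,61), (θ,62), (ι,60), (ι,61), (ι,62)}
  {θ, ι, κ} × {60, 61} = {(θ,60), (θ,61), (ι,60), (ι,61), (κ,60), (κ,61)}
  {θ, ι, κ} × {60, 62} = {(θ,60), (θ,62), (ι,60), (ι,62), (κ,60), (κ,62)}
  {ι, κ} × {60, 61, 62} = {(ι,60), (ι,61), (ι,62), (κ,60), (κ,61), (κ,62)}
  {θ, ι, κ} × {60, 61, 62} = {(θ,60), (θ,61), (θ,62), (ι,60), (ι,61), (ι,62), (κ,60), (κ,61), (κ,62)}
These 17 distinct sets form the basis B.
Close under arbitrary unions to get τ_{X×Y}; counting gives |τ_{X×Y}| = 48.


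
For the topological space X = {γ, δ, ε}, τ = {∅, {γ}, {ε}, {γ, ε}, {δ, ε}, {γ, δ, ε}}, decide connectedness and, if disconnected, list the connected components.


(X, τ) is disconnected; components = [{γ}, {δ, ε}].

Find clopen sets (U ∈ τ with X ∖ U ∈ τ):
  U = ∅, X ∖ U = {γ, δ, ε} — both open, so U is clopen.
  U = {γ}, X ∖ U = {δ, ε} — both open, so U is clopen.
  U = {δ, ε}, X ∖ U = {γ} — both open, so U is clopen.
  U = {γ, δ, ε}, X ∖ U = ∅ — both open, so U is clopen.
Nontrivial clopen(s) exist: e.g. {δ, ε}. So (X, τ) is disconnected.
Compute connected components by grouping points that agree on all clopens:
  component: {γ}
  component: {δ, ε}


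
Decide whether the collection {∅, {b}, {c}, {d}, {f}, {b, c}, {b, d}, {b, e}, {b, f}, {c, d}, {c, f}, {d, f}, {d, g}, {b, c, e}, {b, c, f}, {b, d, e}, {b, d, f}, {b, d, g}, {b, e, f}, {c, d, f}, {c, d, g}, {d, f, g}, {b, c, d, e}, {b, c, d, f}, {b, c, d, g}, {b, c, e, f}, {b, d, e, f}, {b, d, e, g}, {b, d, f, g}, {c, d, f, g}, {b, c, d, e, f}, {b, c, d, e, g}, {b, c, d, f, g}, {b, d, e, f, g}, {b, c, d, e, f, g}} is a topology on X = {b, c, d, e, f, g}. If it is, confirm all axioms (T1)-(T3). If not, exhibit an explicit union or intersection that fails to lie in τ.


τ is NOT a topology on X.

Axiom (T1): ∅ ∈ τ? Yes; X ∈ τ? Yes.
Axiom (T2/T3): check pairwise unions and intersections of members of τ.
Counterexample for (T2): {b} ∪ {c, d} = {b, c, d} ∉ τ. Therefore τ is NOT a topology.


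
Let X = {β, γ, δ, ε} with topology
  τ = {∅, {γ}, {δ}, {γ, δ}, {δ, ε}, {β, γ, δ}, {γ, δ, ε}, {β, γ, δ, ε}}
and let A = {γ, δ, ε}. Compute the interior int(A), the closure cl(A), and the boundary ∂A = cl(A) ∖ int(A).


int(A) = {γ, δ, ε}, cl(A) = {β, γ, δ, ε}, ∂A = {β}.

Closed sets in (X, τ) are complements of opens:
  closed(X, τ) = {∅, {β}, {ε}, {β, γ}, {β, ε}, {β, γ, ε}, {β, δ, ε}, {β, γ, δ, ε}}.
int(A) = ⋃ {U ∈ τ : U ⊆ A}. Opens contained in A: ∅, {γ}, {δ}, {γ, δ}, {δ, ε}, {γ, δ, ε}.
Taking the union of these: int(A) = {γ, δ, ε}.
cl(A) = ⋂ {C closed : A ⊆ C}. Closed sets containing A: {β, γ, δ, ε}.
Intersecting these: cl(A) = {β, γ, δ, ε}.
∂A = cl(A) ∖ int(A) = {β, γ, δ, ε} ∖ {γ, δ, ε} = {β}.


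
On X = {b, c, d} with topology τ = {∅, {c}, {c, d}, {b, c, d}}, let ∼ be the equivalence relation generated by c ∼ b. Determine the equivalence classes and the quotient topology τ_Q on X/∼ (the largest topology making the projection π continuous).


X/∼ = {[b=c], [d]}; |τ_Q| = 2.

Equivalence classes: [b=c], [d].
Quotient map π: X → X/∼ sends b ↦ [b=c], c ↦ [b=c], d ↦ [d].
For each subset V ⊆ X/∼, compute π^{-1}(V) ⊆ X and check whether π^{-1}(V) ∈ τ. V is open in τ_Q iff π^{-1}(V) ∈ τ.
  V = {}: π^{-1}(V) = ∅ ∈ τ ✓.
  V = {[b=c]}: π^{-1}(V) = {b, c} ∉ τ ✗.
  V = {[d]}: π^{-1}(V) = {d} ∉ τ ✗.
  V = {[b=c], [d]}: π^{-1}(V) = {b, c, d} ∈ τ ✓.
Open sets in the quotient: τ_Q = {{}, {[b=c], [d]}} (2 elements).


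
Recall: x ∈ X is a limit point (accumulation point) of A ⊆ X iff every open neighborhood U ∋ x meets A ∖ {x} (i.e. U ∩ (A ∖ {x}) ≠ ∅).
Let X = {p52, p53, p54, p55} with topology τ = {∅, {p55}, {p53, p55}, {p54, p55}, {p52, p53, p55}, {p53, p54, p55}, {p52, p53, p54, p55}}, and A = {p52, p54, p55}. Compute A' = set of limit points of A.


A' = {p52, p53, p54}

For each x ∈ X, list the open sets U ∈ τ with x ∈ U, then check whether U ∩ (A ∖ {x}) ≠ ∅ for every such U.
  x = p52: opens ∋ x are {p52, p53, p55}, {p52, p53, p54, p55}; each meets A ∖ {p52}, so x IS a limit point.
  x = p53: opens ∋ x are {p53, p55}, {p52, p53, p55}, {p53, p54, p55}, {p52, p53, p54, p55}; each meets A ∖ {p53}, so x IS a limit point.
  x = p54: opens ∋ x are {p54, p55}, {p53, p54, p55}, {p52, p53, p54, p55}; each meets A ∖ {p54}, so x IS a limit point.
  x = p55: open {p55} ∋ x has {p55} ∩ (A ∖ {p55}) = ∅, so x is NOT a limit point.
Collecting: A' = {p52, p53, p54}.


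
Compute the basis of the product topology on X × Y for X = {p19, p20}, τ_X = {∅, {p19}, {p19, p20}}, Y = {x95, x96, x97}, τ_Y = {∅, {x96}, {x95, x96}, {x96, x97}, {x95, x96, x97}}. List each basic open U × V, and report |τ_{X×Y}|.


Basis B = {∅ × ∅, {p19} × {x96}, {p19} × {x95, x96}, {p19} × {x96, x97}, {p19, p20} × {x96}, {p19} × {x95, x96, x97}, {p19, p20} × {x95, x96}, {p19, p20} × {x96, x97}, {p19, p20} × {x95, x96, x97}}; |τ_{X×Y}| = 14.

Enumerate products U × V with U ∈ τ_X, V ∈ τ_Y (deduplicated):
  ∅ × ∅ = {} (∅)
  {p19} × {x96} = {(p19,x96)}
  {p19} × {x95, x96} = {(p19,x95), (p19,x96)}
  {p19} × {x96, x97} = {(p19,x96), (p19,x97)}
  {p19, p20} × {x96} = {(p19,x96), (p20,x96)}
  {p19} × {x95, x96, x97} = {(p19,x95), (p19,x96), (p19,x97)}
  {p19, p20} × {x95, x96} = {(p19,x95), (p19,x96), (p20,x95), (p20,x96)}
  {p19, p20} × {x96, x97} = {(p19,x96), (p19,x97), (p20,x96), (p20,x97)}
  {p19, p20} × {x95, x96, x97} = {(p19,x95), (p19,x96), (p19,x97), (p20,x95), (p20,x96), (p20,x97)}
These 9 distinct sets form the basis B.
Close under arbitrary unions to get τ_{X×Y}; counting gives |τ_{X×Y}| = 14.


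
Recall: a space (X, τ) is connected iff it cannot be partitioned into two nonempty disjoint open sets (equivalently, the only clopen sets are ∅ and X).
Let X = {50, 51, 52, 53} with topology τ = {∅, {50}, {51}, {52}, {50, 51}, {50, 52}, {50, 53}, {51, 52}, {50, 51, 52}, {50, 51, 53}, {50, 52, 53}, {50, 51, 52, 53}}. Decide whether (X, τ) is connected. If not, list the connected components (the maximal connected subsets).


(X, τ) is disconnected; components = [{51}, {52}, {50, 53}].

Find clopen sets (U ∈ τ with X ∖ U ∈ τ):
  U = ∅, X ∖ U = {50, 51, 52, 53} — both open, so U is clopen.
  U = {51}, X ∖ U = {50, 52, 53} — both open, so U is clopen.
  U = {52}, X ∖ U = {50, 51, 53} — both open, so U is clopen.
  U = {50, 53}, X ∖ U = {51, 52} — both open, so U is clopen.
  U = {51, 52}, X ∖ U = {50, 53} — both open, so U is clopen.
  U = {50, 51, 53}, X ∖ U = {52} — both open, so U is clopen.
  U = {50, 52, 53}, X ∖ U = {51} — both open, so U is clopen.
  U = {50, 51, 52, 53}, X ∖ U = ∅ — both open, so U is clopen.
Nontrivial clopen(s) exist: e.g. {51, 52}. So (X, τ) is disconnected.
Compute connected components by grouping points that agree on all clopens:
  component: {51}
  component: {52}
  component: {50, 53}


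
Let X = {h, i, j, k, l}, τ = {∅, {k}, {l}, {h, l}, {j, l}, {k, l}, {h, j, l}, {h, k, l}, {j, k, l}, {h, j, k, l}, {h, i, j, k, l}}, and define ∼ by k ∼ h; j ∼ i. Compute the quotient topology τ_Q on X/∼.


X/∼ = {[h=k], [i=j], [l]}; |τ_Q| = 4.

Equivalence classes: [h=k], [i=j], [l].
Quotient map π: X → X/∼ sends h ↦ [h=k], i ↦ [i=j], j ↦ [i=j], k ↦ [h=k], l ↦ [l].
For each subset V ⊆ X/∼, compute π^{-1}(V) ⊆ X and check whether π^{-1}(V) ∈ τ. V is open in τ_Q iff π^{-1}(V) ∈ τ.
  V = {}: π^{-1}(V) = ∅ ∈ τ ✓.
  V = {[h=k]}: π^{-1}(V) = {h, k} ∉ τ ✗.
  V = {[i=j]}: π^{-1}(V) = {i, j} ∉ τ ✗.
  V = {[h=k], [i=j]}: π^{-1}(V) = {h, i, j, k} ∉ τ ✗.
  V = {[l]}: π^{-1}(V) = {l} ∈ τ ✓.
  V = {[h=k], [l]}: π^{-1}(V) = {h, k, l} ∈ τ ✓.
  V = {[i=j], [l]}: π^{-1}(V) = {i, j, l} ∉ τ ✗.
  V = {[h=k], [i=j], [l]}: π^{-1}(V) = {h, i, j, k, l} ∈ τ ✓.
Open sets in the quotient: τ_Q = {{}, {[l]}, {[h=k], [l]}, {[h=k], [i=j], [l]}} (4 elements).


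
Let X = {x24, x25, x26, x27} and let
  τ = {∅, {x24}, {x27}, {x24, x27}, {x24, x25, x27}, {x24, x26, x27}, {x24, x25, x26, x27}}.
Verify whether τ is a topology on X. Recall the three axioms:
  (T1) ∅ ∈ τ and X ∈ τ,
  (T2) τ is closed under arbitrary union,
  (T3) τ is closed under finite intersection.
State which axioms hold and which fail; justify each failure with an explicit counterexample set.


τ IS a topology on X.

Axiom (T1): ∅ ∈ τ? Yes; X ∈ τ? Yes.
Axiom (T2/T3): check pairwise unions and intersections of members of τ.
All pairwise intersections and unions checked — each lies in τ. Therefore τ satisfies (T1), (T2), (T3): it IS a topology on X.


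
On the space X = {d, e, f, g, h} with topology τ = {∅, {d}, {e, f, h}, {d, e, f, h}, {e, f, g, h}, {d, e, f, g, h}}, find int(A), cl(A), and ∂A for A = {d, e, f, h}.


int(A) = {d, e, f, h}, cl(A) = {d, e, f, g, h}, ∂A = {g}.

Closed sets in (X, τ) are complements of opens:
  closed(X, τ) = {∅, {d}, {g}, {d, g}, {e, f, g, h}, {d, e, f, g, h}}.
int(A) = ⋃ {U ∈ τ : U ⊆ A}. Opens contained in A: ∅, {d}, {e, f, h}, {d, e, f, h}.
Taking the union of these: int(A) = {d, e, f, h}.
cl(A) = ⋂ {C closed : A ⊆ C}. Closed sets containing A: {d, e, f, g, h}.
Intersecting these: cl(A) = {d, e, f, g, h}.
∂A = cl(A) ∖ int(A) = {d, e, f, g, h} ∖ {d, e, f, h} = {g}.


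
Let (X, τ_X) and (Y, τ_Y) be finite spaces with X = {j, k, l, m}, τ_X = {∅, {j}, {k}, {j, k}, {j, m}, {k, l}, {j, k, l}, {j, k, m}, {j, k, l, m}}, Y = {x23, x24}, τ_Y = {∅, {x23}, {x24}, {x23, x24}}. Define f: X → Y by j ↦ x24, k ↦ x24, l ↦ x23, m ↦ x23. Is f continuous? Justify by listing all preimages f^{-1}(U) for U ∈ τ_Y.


f is NOT continuous.

Compute f^{-1}(U) for each U ∈ τ_Y:
  U = ∅: f^{-1}(U) = ∅ ∈ τ_X ✓.
  U = {x23}: f^{-1}(U) = {l, m} ∉ τ_X ✗.
  U = {x24}: f^{-1}(U) = {j, k} ∈ τ_X ✓.
  U = {x23, x24}: f^{-1}(U) = {j, k, l, m} ∈ τ_X ✓.
Found U = {x23} with f^{-1}(U) = {l, m} not in τ_X. Therefore f is NOT continuous.


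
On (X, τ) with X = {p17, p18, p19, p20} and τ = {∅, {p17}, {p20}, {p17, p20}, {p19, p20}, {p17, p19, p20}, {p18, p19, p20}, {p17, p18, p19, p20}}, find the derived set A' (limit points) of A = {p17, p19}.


A' = {p18}

For each x ∈ X, list the open sets U ∈ τ with x ∈ U, then check whether U ∩ (A ∖ {x}) ≠ ∅ for every such U.
  x = p17: open {p17} ∋ x has {p17} ∩ (A ∖ {p17}) = ∅, so x is NOT a limit point.
  x = p18: opens ∋ x are {p18, p19, p20}, {p17, p18, p19, p20}; each meets A ∖ {p18}, so x IS a limit point.
  x = p19: open {p19, p20} ∋ x has {p19, p20} ∩ (A ∖ {p19}) = ∅, so x is NOT a limit point.
  x = p20: open {p20} ∋ x has {p20} ∩ (A ∖ {p20}) = ∅, so x is NOT a limit point.
Collecting: A' = {p18}.


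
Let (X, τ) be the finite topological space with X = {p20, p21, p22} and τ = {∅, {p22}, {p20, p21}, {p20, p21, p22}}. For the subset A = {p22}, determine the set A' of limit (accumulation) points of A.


A' = ∅

For each x ∈ X, list the open sets U ∈ τ with x ∈ U, then check whether U ∩ (A ∖ {x}) ≠ ∅ for every such U.
  x = p20: open {p20, p21} ∋ x has {p20, p21} ∩ (A ∖ {p20}) = ∅, so x is NOT a limit point.
  x = p21: open {p20, p21} ∋ x has {p20, p21} ∩ (A ∖ {p21}) = ∅, so x is NOT a limit point.
  x = p22: open {p22} ∋ x has {p22} ∩ (A ∖ {p22}) = ∅, so x is NOT a limit point.
Collecting: A' = ∅.


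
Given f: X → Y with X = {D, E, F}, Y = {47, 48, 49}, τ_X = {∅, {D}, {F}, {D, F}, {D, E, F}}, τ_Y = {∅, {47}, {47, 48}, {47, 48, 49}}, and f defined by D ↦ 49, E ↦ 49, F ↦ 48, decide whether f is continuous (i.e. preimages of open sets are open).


f IS continuous.

Compute f^{-1}(U) for each U ∈ τ_Y:
  U = ∅: f^{-1}(U) = ∅ ∈ τ_X ✓.
  U = {47}: f^{-1}(U) = ∅ ∈ τ_X ✓.
  U = {47, 48}: f^{-1}(U) = {F} ∈ τ_X ✓.
  U = {47, 48, 49}: f^{-1}(U) = {D, E, F} ∈ τ_X ✓.
Every preimage lies in τ_X, so f IS continuous.


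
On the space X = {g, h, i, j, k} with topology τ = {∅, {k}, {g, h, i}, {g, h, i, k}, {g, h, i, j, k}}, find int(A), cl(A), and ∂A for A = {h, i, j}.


int(A) = ∅, cl(A) = {g, h, i, j}, ∂A = {g, h, i, j}.

Closed sets in (X, τ) are complements of opens:
  closed(X, τ) = {∅, {j}, {j, k}, {g, h, i, j}, {g, h, i, j, k}}.
int(A) = ⋃ {U ∈ τ : U ⊆ A}. Opens contained in A: ∅.
Taking the union of these: int(A) = ∅.
cl(A) = ⋂ {C closed : A ⊆ C}. Closed sets containing A: {g, h, i, j}, {g, h, i, j, k}.
Intersecting these: cl(A) = {g, h, i, j}.
∂A = cl(A) ∖ int(A) = {g, h, i, j} ∖ ∅ = {g, h, i, j}.


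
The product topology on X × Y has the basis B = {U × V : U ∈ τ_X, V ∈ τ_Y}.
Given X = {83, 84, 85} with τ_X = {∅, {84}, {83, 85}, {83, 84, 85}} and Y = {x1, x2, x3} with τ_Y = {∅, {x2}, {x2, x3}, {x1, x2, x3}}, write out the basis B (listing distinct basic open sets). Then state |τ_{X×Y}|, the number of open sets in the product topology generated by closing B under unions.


Basis B = {∅ × ∅, {84} × {x2}, {83, 85} × {x2}, {84} × {x2, x3}, {83, 84, 85} × {x2}, {84} × {x1, x2, x3}, {83, 85} × {x2, x3}, {83, 85} × {x1, x2, x3}, {83, 84, 85} × {x2, x3}, {83, 84, 85} × {x1, x2, x3}}; |τ_{X×Y}| = 16.

Enumerate products U × V with U ∈ τ_X, V ∈ τ_Y (deduplicated):
  ∅ × ∅ = {} (∅)
  {84} × {x2} = {(84,x2)}
  {83, 85} × {x2} = {(83,x2), (85,x2)}
  {84} × {x2, x3} = {(84,x2), (84,x3)}
  {83, 84, 85} × {x2} = {(83,x2), (84,x2), (85,x2)}
  {84} × {x1, x2, x3} = {(84,x1), (84,x2), (84,x3)}
  {83, 85} × {x2, x3} = {(83,x2), (83,x3), (85,x2), (85,x3)}
  {83, 85} × {x1, x2, x3} = {(83,x1), (83,x2), (83,x3), (85,x1), (85,x2), (85,x3)}
  {83, 84, 85} × {x2, x3} = {(83,x2), (83,x3), (84,x2), (84,x3), (85,x2), (85,x3)}
  {83, 84, 85} × {x1, x2, x3} = {(83,x1), (83,x2), (83,x3), (84,x1), (84,x2), (84,x3), (85,x1), (85,x2), (85,x3)}
These 10 distinct sets form the basis B.
Close under arbitrary unions to get τ_{X×Y}; counting gives |τ_{X×Y}| = 16.


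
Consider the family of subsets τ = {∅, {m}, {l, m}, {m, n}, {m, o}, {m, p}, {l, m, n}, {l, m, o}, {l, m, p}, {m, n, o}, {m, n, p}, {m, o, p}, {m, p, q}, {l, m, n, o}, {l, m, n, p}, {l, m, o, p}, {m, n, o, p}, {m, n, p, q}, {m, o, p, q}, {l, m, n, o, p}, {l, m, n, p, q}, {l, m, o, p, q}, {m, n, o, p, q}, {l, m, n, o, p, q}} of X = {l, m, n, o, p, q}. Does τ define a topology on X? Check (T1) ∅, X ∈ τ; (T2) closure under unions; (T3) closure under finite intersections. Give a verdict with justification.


τ is NOT a topology on X.

Axiom (T1): ∅ ∈ τ? Yes; X ∈ τ? Yes.
Axiom (T2/T3): check pairwise unions and intersections of members of τ.
Counterexample for (T2): {l, m} ∪ {m, p, q} = {l, m, p, q} ∉ τ. Therefore τ is NOT a topology.


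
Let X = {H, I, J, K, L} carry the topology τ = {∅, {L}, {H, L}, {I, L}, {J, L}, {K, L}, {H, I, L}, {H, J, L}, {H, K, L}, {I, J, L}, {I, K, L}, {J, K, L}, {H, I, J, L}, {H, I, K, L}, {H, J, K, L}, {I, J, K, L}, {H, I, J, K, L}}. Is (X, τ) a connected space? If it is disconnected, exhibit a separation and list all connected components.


(X, τ) is connected.

Find clopen sets (U ∈ τ with X ∖ U ∈ τ):
  U = ∅, X ∖ U = {H, I, J, K, L} — both open, so U is clopen.
  U = {H, I, J, K, L}, X ∖ U = ∅ — both open, so U is clopen.
Only trivial clopens (∅ and X) exist, so (X, τ) is connected.
Compute connected components by grouping points that agree on all clopens:
  component: {H, I, J, K, L}


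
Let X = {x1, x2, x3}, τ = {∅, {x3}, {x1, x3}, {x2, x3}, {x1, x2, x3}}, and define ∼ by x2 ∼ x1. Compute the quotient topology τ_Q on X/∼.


X/∼ = {[x1=x2], [x3]}; |τ_Q| = 3.

Equivalence classes: [x1=x2], [x3].
Quotient map π: X → X/∼ sends x1 ↦ [x1=x2], x2 ↦ [x1=x2], x3 ↦ [x3].
For each subset V ⊆ X/∼, compute π^{-1}(V) ⊆ X and check whether π^{-1}(V) ∈ τ. V is open in τ_Q iff π^{-1}(V) ∈ τ.
  V = {}: π^{-1}(V) = ∅ ∈ τ ✓.
  V = {[x1=x2]}: π^{-1}(V) = {x1, x2} ∉ τ ✗.
  V = {[x3]}: π^{-1}(V) = {x3} ∈ τ ✓.
  V = {[x1=x2], [x3]}: π^{-1}(V) = {x1, x2, x3} ∈ τ ✓.
Open sets in the quotient: τ_Q = {{}, {[x3]}, {[x1=x2], [x3]}} (3 elements).
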